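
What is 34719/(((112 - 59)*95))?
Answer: 34719/5035 ≈ 6.8955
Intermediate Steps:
34719/(((112 - 59)*95)) = 34719/((53*95)) = 34719/5035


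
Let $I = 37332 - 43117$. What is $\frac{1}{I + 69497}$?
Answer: $\frac{1}{63712} \approx 1.5696 \cdot 10^{-5}$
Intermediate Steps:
$I = -5785$
$\frac{1}{I + 69497} = \frac{1}{-5785 + 69497} = \frac{1}{63712}$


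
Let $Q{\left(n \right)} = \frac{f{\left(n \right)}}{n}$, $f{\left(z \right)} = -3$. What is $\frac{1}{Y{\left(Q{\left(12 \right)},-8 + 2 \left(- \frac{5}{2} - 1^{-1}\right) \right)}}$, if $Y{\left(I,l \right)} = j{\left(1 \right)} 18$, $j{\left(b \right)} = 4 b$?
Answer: $\frac{1}{72} \approx 0.013889$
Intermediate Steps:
$Q{\left(n \right)} = - \frac{3}{n}$
$Y{\left(I,l \right)} = 72$ ($Y{\left(I,l \right)} = 4 \cdot 1 \cdot 18 = 4 \cdot 18 = 72$)
$\frac{1}{Y{\left(Q{\left(12 \right)},-8 + 2 \left(- \frac{5}{2} - 1^{-1}\right) \right)}} = \frac{1}{72}$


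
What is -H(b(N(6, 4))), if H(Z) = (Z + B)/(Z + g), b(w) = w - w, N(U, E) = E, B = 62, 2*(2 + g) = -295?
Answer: 124/299 ≈ 0.41472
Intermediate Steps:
g = -299/2 (g = -2 + (½)*(-295) = -2 - 295/2 = -299/2 ≈ -149.50)
b(w) = 0
H(Z) = (62 + Z)/(-299/2 + Z) (H(Z) = (Z + 62)/(Z - 299/2) = (62 + Z)/(-299/2 + Z))
-H(b(N(6, 4))) = -2*(62 + 0)/(-299 + 2*0) = -2*62/(-299 + 0) = -2*62/(-299) = -2*(-1)*62/299 = -1*(-124/299) = 124/299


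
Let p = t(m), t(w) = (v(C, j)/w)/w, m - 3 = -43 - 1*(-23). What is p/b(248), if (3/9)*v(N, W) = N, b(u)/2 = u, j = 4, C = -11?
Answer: -33/143344 ≈ -0.00023022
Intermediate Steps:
b(u) = 2*u
v(N, W) = 3*N
m = -17 (m = 3 + (-43 - 1*(-23)) = 3 + (-43 + 23) = 3 - 20 = -17)
t(w) = -33/w² (t(w) = ((3*(-11))/w)/w = (-33/w)/w = -33/w²)
p = -33/289 (p = -33/(-17)² = -33*1/289 = -33/289 ≈ -0.11419)
p/b(248) = -33/(289*(2*248)) = -33/289/496 = -33/289*1/496 = -33/143344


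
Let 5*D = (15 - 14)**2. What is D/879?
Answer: 1/4395 ≈ 0.00022753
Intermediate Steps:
D = 1/5 (D = (15 - 14)**2/5 = (1/5)*1**2 = (1/5)*1 = 1/5 ≈ 0.20000)
D/879 = (1/5)/879 = (1/5)*(1/879) = 1/4395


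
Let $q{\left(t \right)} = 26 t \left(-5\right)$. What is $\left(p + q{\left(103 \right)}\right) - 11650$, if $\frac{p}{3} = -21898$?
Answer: $-90734$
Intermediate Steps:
$p = -65694$ ($p = 3 \left(-21898\right) = -65694$)
$q{\left(t \right)} = - 130 t$
$\left(p + q{\left(103 \right)}\right) - 11650 = \left(-65694 - 13390\right) - 11650 = -79084 - 11650 = -90734$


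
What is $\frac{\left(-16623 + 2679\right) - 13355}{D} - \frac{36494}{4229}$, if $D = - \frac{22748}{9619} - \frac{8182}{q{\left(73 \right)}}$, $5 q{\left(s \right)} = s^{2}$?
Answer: $\frac{5899012246273913}{2176824388478} \approx 2709.9$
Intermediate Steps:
$q{\left(s \right)} = \frac{s^{2}}{5}$
$D = - \frac{514737382}{51259651}$ ($D = - \frac{22748}{9619} - \frac{8182}{\frac{1}{5} \cdot 73^{2}} = \left(-22748\right) \frac{1}{9619} - \frac{8182}{\frac{1}{5} \cdot 5329} = - \frac{22748}{9619} - \frac{8182}{\frac{5329}{5}} = - \frac{22748}{9619} - \frac{40910}{5329} = - \frac{514737382}{51259651} \approx -10.042$)
$\frac{\left(-16623 + 2679\right) - 13355}{D} - \frac{36494}{4229} = \frac{\left(-16623 + 2679\right) - 13355}{- \frac{514737382}{51259651}} - \frac{36494}{4229} = \left(-13944 - 13355\right) \left(- \frac{51259651}{514737382}\right) - \frac{36494}{4229} = \left(-27299\right) \left(- \frac{51259651}{514737382}\right) - \frac{36494}{4229} = \frac{1399337212649}{514737382} - \frac{36494}{4229} = \frac{5899012246273913}{2176824388478}$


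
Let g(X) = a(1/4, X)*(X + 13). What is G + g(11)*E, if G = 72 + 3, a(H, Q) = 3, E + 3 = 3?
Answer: 75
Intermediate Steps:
E = 0 (E = -3 + 3 = 0)
G = 75
g(X) = 39 + 3*X (g(X) = 3*(X + 13) = 3*(13 + X) = 39 + 3*X)
G + g(11)*E = 75 + (39 + 3*11)*0 = 75 + (39 + 33)*0 = 75 + 72*0 = 75 + 0 = 75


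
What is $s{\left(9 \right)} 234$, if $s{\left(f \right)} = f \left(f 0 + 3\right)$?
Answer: $6318$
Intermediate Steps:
$s{\left(f \right)} = 3 f$ ($s{\left(f \right)} = f \left(0 + 3\right) = f 3 = 3 f$)
$s{\left(9 \right)} 234 = 3 \cdot 9 \cdot 234 = 27 \cdot 234 = 6318$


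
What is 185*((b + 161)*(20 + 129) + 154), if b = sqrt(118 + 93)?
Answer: 4466455 + 27565*sqrt(211) ≈ 4.8669e+6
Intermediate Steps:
b = sqrt(211) ≈ 14.526
185*((b + 161)*(20 + 129) + 154) = 185*((sqrt(211) + 161)*(20 + 129) + 154) = 185*((161 + sqrt(211))*149 + 154) = 185*((23989 + 149*sqrt(211)) + 154) = 185*(24143 + 149*sqrt(211)) = 4466455 + 27565*sqrt(211)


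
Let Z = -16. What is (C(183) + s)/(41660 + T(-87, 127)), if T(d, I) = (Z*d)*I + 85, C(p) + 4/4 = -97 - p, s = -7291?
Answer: -2524/72843 ≈ -0.034650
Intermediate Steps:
C(p) = -98 - p (C(p) = -1 + (-97 - p) = -98 - p)
T(d, I) = 85 - 16*I*d (T(d, I) = (-16*d)*I + 85 = -16*I*d + 85 = 85 - 16*I*d)
(C(183) + s)/(41660 + T(-87, 127)) = ((-98 - 1*183) - 7291)/(41660 + (85 - 16*127*(-87))) = ((-98 - 183) - 7291)/(41660 + (85 + 176784)) = (-281 - 7291)/(41660 + 176869) = -7572/218529 = -7572*1/218529 = -2524/72843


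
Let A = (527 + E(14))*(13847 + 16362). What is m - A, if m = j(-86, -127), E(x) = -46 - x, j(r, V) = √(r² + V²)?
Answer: -14107603 + 5*√941 ≈ -1.4107e+7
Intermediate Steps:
j(r, V) = √(V² + r²)
m = 5*√941 (m = √((-127)² + (-86)²) = √(16129 + 7396) = √23525 = 5*√941 ≈ 153.38)
A = 14107603 (A = (527 + (-46 - 1*14))*(13847 + 16362) = (527 + (-46 - 14))*30209 = (527 - 60)*30209 = 467*30209 = 14107603)
m - A = 5*√941 - 1*14107603 = 5*√941 - 14107603 = -14107603 + 5*√941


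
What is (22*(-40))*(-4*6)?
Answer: 21120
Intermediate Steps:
(22*(-40))*(-4*6) = -880*(-24) = 21120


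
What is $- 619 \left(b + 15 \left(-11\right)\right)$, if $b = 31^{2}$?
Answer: $-492724$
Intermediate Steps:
$b = 961$
$- 619 \left(b + 15 \left(-11\right)\right) = - 619 \left(961 + 15 \left(-11\right)\right) = - 619 \left(961 - 165\right) = \left(-619\right) 796 = -492724$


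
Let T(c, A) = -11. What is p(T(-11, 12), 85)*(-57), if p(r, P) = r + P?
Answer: -4218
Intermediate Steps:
p(r, P) = P + r
p(T(-11, 12), 85)*(-57) = (85 - 11)*(-57) = 74*(-57) = -4218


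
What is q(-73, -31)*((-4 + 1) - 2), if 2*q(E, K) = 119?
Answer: -595/2 ≈ -297.50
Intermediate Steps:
q(E, K) = 119/2 (q(E, K) = (1/2)*119 = 119/2)
q(-73, -31)*((-4 + 1) - 2) = 119*((-4 + 1) - 2)/2 = 119*(-3 - 2)/2 = (119/2)*(-5) = -595/2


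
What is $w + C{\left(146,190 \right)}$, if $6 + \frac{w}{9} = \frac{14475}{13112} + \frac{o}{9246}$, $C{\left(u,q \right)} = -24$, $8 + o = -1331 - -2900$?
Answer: $- \frac{1344580653}{20205592} \approx -66.545$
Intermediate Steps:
$o = 1561$ ($o = -8 - -1569 = -8 + \left(-1331 + 2900\right) = -8 + 1569 = 1561$)
$w = - \frac{859646445}{20205592}$ ($w = -54 + 9 \left(\frac{14475}{13112} + \frac{1561}{9246}\right) = -54 + 9 \cdot \frac{77151841}{60616776} = -54 + \frac{231455523}{20205592} = - \frac{859646445}{20205592} \approx -42.545$)
$w + C{\left(146,190 \right)} = - \frac{859646445}{20205592} - 24 = - \frac{1344580653}{20205592}$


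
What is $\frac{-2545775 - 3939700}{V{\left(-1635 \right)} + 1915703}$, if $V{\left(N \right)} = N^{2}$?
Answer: $- \frac{6485475}{4588928} \approx -1.4133$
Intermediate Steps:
$\frac{-2545775 - 3939700}{V{\left(-1635 \right)} + 1915703} = \frac{-2545775 - 3939700}{\left(-1635\right)^{2} + 1915703} = - \frac{6485475}{2673225 + 1915703} = - \frac{6485475}{4588928}$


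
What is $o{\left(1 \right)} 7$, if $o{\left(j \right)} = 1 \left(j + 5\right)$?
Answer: $42$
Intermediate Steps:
$o{\left(j \right)} = 5 + j$ ($o{\left(j \right)} = 1 \left(5 + j\right) = 5 + j$)
$o{\left(1 \right)} 7 = \left(5 + 1\right) 7 = 6 \cdot 7 = 42$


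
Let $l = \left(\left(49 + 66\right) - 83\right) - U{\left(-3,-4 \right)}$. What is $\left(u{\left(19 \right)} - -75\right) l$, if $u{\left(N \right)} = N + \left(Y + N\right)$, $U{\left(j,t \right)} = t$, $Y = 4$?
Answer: $4212$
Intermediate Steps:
$l = 36$ ($l = \left(\left(49 + 66\right) - 83\right) - -4 = \left(115 - 83\right) + 4 = 32 + 4 = 36$)
$u{\left(N \right)} = 4 + 2 N$ ($u{\left(N \right)} = N + \left(4 + N\right) = 4 + 2 N$)
$\left(u{\left(19 \right)} - -75\right) l = \left(\left(4 + 2 \cdot 19\right) - -75\right) 36 = \left(\left(4 + 38\right) + 75\right) 36 = \left(42 + 75\right) 36 = 117 \cdot 36 = 4212$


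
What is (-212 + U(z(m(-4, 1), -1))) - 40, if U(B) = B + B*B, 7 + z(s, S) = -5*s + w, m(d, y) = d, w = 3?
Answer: 20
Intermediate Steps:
z(s, S) = -4 - 5*s (z(s, S) = -7 + (-5*s + 3) = -7 + (3 - 5*s) = -4 - 5*s)
U(B) = B + B²
(-212 + U(z(m(-4, 1), -1))) - 40 = (-212 + (-4 - 5*(-4))*(1 + (-4 - 5*(-4)))) - 40 = (-212 + (-4 + 20)*(1 + (-4 + 20))) - 40 = (-212 + 16*(1 + 16)) - 40 = (-212 + 16*17) - 40 = (-212 + 272) - 40 = 60 - 40 = 20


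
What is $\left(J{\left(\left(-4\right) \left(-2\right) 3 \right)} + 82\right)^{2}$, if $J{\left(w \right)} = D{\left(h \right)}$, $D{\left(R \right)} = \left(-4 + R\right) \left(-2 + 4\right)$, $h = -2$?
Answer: $4900$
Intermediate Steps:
$D{\left(R \right)} = -8 + 2 R$ ($D{\left(R \right)} = \left(-4 + R\right) 2 = -8 + 2 R$)
$J{\left(w \right)} = -12$ ($J{\left(w \right)} = -8 + 2 \left(-2\right) = -8 - 4 = -12$)
$\left(J{\left(\left(-4\right) \left(-2\right) 3 \right)} + 82\right)^{2} = \left(-12 + 82\right)^{2} = 70^{2} = 4900$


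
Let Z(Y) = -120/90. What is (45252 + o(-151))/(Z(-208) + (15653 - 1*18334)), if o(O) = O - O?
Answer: -135756/8047 ≈ -16.870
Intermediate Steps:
Z(Y) = -4/3 (Z(Y) = -120*1/90 = -4/3)
o(O) = 0
(45252 + o(-151))/(Z(-208) + (15653 - 1*18334)) = (45252 + 0)/(-4/3 + (15653 - 1*18334)) = 45252/(-4/3 + (15653 - 18334)) = 45252/(-4/3 - 2681) = 45252/(-8047/3) = 45252*(-3/8047) = -135756/8047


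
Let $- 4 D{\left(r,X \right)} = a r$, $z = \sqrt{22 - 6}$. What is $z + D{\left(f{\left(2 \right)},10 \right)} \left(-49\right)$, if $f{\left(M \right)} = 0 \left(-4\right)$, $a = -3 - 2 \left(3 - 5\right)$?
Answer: $4$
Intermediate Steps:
$a = 1$ ($a = -3 - 2 \left(3 - 5\right) = -3 - -4 = -3 + 4 = 1$)
$f{\left(M \right)} = 0$
$z = 4$ ($z = \sqrt{16} = 4$)
$D{\left(r,X \right)} = - \frac{r}{4}$ ($D{\left(r,X \right)} = - \frac{1 r}{4} = - \frac{r}{4}$)
$z + D{\left(f{\left(2 \right)},10 \right)} \left(-49\right) = 4 + \left(- \frac{1}{4}\right) 0 \left(-49\right) = 4 + 0 \left(-49\right) = 4 + 0 = 4$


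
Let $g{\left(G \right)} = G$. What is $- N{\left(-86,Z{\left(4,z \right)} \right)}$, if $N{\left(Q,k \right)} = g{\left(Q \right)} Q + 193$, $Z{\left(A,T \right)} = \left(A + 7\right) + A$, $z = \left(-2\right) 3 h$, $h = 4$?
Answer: $-7589$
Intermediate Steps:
$z = -24$ ($z = \left(-2\right) 3 \cdot 4 = \left(-6\right) 4 = -24$)
$Z{\left(A,T \right)} = 7 + 2 A$ ($Z{\left(A,T \right)} = \left(7 + A\right) + A = 7 + 2 A$)
$N{\left(Q,k \right)} = 193 + Q^{2}$ ($N{\left(Q,k \right)} = Q Q + 193 = Q^{2} + 193 = 193 + Q^{2}$)
$- N{\left(-86,Z{\left(4,z \right)} \right)} = - (193 + \left(-86\right)^{2}) = - (193 + 7396) = \left(-1\right) 7589 = -7589$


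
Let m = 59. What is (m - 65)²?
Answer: 36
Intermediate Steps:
(m - 65)² = (59 - 65)² = (-6)² = 36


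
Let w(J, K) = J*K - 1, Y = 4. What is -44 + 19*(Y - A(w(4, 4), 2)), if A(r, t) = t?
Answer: -6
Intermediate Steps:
w(J, K) = -1 + J*K
-44 + 19*(Y - A(w(4, 4), 2)) = -44 + 19*(4 - 1*2) = -44 + 19*(4 - 2) = -44 + 19*2 = -44 + 38 = -6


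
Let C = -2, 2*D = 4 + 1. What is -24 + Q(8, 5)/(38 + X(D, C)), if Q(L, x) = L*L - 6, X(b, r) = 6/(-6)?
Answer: -830/37 ≈ -22.432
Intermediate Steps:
D = 5/2 (D = (4 + 1)/2 = (½)*5 = 5/2 ≈ 2.5000)
X(b, r) = -1 (X(b, r) = 6*(-⅙) = -1)
Q(L, x) = -6 + L² (Q(L, x) = L² - 6 = -6 + L²)
-24 + Q(8, 5)/(38 + X(D, C)) = -24 + (-6 + 8²)/(38 - 1) = -24 + (-6 + 64)/37 = -24 + (1/37)*58 = -24 + 58/37 = -830/37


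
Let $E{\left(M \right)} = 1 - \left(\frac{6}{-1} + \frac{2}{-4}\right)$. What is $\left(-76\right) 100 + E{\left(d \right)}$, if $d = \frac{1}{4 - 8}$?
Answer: $- \frac{15185}{2} \approx -7592.5$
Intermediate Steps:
$d = - \frac{1}{4}$ ($d = \frac{1}{-4} = - \frac{1}{4} \approx -0.25$)
$E{\left(M \right)} = \frac{15}{2}$ ($E{\left(M \right)} = 1 - \left(6 \left(-1\right) + 2 \left(- \frac{1}{4}\right)\right) = 1 - \left(-6 - \frac{1}{2}\right) = 1 - - \frac{13}{2} = 1 + \frac{13}{2} = \frac{15}{2}$)
$\left(-76\right) 100 + E{\left(d \right)} = \left(-76\right) 100 + \frac{15}{2} = -7600 + \frac{15}{2} = - \frac{15185}{2}$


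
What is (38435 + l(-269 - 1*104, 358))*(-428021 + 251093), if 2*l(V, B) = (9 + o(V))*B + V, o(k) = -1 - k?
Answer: -18833543280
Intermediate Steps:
l(V, B) = V/2 + B*(8 - V)/2 (l(V, B) = ((9 + (-1 - V))*B + V)/2 = ((8 - V)*B + V)/2 = (B*(8 - V) + V)/2 = (V + B*(8 - V))/2 = V/2 + B*(8 - V)/2)
(38435 + l(-269 - 1*104, 358))*(-428021 + 251093) = (38435 + ((-269 - 1*104)/2 + 4*358 - ½*358*(-269 - 1*104)))*(-428021 + 251093) = (38435 + ((-269 - 104)/2 + 1432 - ½*358*(-269 - 104)))*(-176928) = (38435 + ((½)*(-373) + 1432 - ½*358*(-373)))*(-176928) = (38435 + (-373/2 + 1432 + 66767))*(-176928) = (38435 + 136025/2)*(-176928) = (212895/2)*(-176928) = -18833543280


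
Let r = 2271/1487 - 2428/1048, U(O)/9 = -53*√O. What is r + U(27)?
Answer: -307607/389594 - 1431*√3 ≈ -2479.4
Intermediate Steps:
U(O) = -477*√O (U(O) = 9*(-53*√O) = -477*√O)
r = -307607/389594 (r = 2271*(1/1487) - 2428*1/1048 = 2271/1487 - 607/262 = -307607/389594 ≈ -0.78956)
r + U(27) = -307607/389594 - 1431*√3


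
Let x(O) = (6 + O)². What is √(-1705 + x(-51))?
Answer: 8*√5 ≈ 17.889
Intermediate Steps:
√(-1705 + x(-51)) = √(-1705 + (6 - 51)²) = √(-1705 + (-45)²) = √(-1705 + 2025) = √320 = 8*√5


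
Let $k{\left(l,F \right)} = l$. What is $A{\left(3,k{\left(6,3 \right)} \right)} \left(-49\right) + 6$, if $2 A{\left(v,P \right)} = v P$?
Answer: $-435$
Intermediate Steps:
$A{\left(v,P \right)} = \frac{P v}{2}$ ($A{\left(v,P \right)} = \frac{v P}{2} = \frac{P v}{2}$)
$A{\left(3,k{\left(6,3 \right)} \right)} \left(-49\right) + 6 = \frac{1}{2} \cdot 6 \cdot 3 \left(-49\right) + 6 = 9 \left(-49\right) + 6 = -441 + 6 = -435$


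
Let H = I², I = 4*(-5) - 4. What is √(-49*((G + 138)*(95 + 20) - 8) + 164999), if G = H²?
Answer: I*√1870169999 ≈ 43245.0*I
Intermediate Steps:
I = -24 (I = -20 - 4 = -24)
H = 576 (H = (-24)² = 576)
G = 331776 (G = 576² = 331776)
√(-49*((G + 138)*(95 + 20) - 8) + 164999) = √(-49*((331776 + 138)*(95 + 20) - 8) + 164999) = √(-49*(331914*115 - 8) + 164999) = √(-49*(38170110 - 8) + 164999) = √(-49*38170102 + 164999) = √(-1870334998 + 164999) = √(-1870169999) = I*√1870169999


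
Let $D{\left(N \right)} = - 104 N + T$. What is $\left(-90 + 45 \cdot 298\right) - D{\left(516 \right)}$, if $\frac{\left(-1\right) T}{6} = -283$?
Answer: $65286$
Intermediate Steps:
$T = 1698$ ($T = \left(-6\right) \left(-283\right) = 1698$)
$D{\left(N \right)} = 1698 - 104 N$ ($D{\left(N \right)} = - 104 N + 1698 = 1698 - 104 N$)
$\left(-90 + 45 \cdot 298\right) - D{\left(516 \right)} = \left(-90 + 45 \cdot 298\right) - \left(1698 - 53664\right) = \left(-90 + 13410\right) - \left(1698 - 53664\right) = 13320 - -51966 = 13320 + 51966 = 65286$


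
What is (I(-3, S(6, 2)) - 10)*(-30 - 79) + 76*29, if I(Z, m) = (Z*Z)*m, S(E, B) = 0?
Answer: 3294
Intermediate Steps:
I(Z, m) = m*Z² (I(Z, m) = Z²*m = m*Z²)
(I(-3, S(6, 2)) - 10)*(-30 - 79) + 76*29 = (0*(-3)² - 10)*(-30 - 79) + 76*29 = (0*9 - 10)*(-109) + 2204 = (0 - 10)*(-109) + 2204 = -10*(-109) + 2204 = 1090 + 2204 = 3294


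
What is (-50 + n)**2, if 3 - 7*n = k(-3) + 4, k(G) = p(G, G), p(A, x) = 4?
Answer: 126025/49 ≈ 2571.9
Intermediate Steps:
k(G) = 4
n = -5/7 (n = 3/7 - (4 + 4)/7 = 3/7 - 1/7*8 = 3/7 - 8/7 = -5/7 ≈ -0.71429)
(-50 + n)**2 = (-50 - 5/7)**2 = (-355/7)**2 = 126025/49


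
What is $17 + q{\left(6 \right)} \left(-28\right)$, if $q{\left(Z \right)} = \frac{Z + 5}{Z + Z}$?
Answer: $- \frac{26}{3} \approx -8.6667$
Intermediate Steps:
$q{\left(Z \right)} = \frac{5 + Z}{2 Z}$
$17 + q{\left(6 \right)} \left(-28\right) = 17 + \frac{5 + 6}{2 \cdot 6} \left(-28\right) = 17 + \frac{1}{2} \cdot \frac{1}{6} \cdot 11 \left(-28\right) = 17 + \frac{11}{12} \left(-28\right) = 17 - \frac{77}{3} = - \frac{26}{3}$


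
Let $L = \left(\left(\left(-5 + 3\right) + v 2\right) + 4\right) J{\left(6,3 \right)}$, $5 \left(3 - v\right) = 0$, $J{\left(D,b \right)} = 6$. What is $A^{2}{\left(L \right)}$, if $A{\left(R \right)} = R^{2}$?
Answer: $5308416$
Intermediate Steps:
$v = 3$ ($v = 3 - 0 = 3 + 0 = 3$)
$L = 48$ ($L = \left(\left(\left(-5 + 3\right) + 3 \cdot 2\right) + 4\right) 6 = \left(\left(-2 + 6\right) + 4\right) 6 = \left(4 + 4\right) 6 = 8 \cdot 6 = 48$)
$A^{2}{\left(L \right)} = \left(48^{2}\right)^{2} = 2304^{2} = 5308416$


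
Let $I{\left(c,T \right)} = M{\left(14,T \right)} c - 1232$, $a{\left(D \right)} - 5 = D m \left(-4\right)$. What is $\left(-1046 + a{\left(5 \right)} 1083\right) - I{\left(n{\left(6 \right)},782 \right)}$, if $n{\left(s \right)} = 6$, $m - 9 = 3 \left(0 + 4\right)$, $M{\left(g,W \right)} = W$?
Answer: $-453951$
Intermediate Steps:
$m = 21$ ($m = 9 + 3 \left(0 + 4\right) = 9 + 3 \cdot 4 = 9 + 12 = 21$)
$a{\left(D \right)} = 5 - 84 D$ ($a{\left(D \right)} = 5 + D 21 \left(-4\right) = 5 + 21 D \left(-4\right) = 5 - 84 D$)
$I{\left(c,T \right)} = -1232 + T c$ ($I{\left(c,T \right)} = T c - 1232 = -1232 + T c$)
$\left(-1046 + a{\left(5 \right)} 1083\right) - I{\left(n{\left(6 \right)},782 \right)} = \left(-1046 + \left(5 - 420\right) 1083\right) - \left(-1232 + 782 \cdot 6\right) = \left(-1046 + \left(5 - 420\right) 1083\right) - \left(-1232 + 4692\right) = \left(-1046 - 449445\right) - 3460 = -450491 - 3460 = -453951$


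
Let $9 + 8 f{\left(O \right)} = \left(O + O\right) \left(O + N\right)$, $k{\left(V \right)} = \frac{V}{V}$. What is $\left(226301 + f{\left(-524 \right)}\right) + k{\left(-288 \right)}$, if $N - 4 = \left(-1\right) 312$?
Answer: $\frac{2682343}{8} \approx 3.3529 \cdot 10^{5}$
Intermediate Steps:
$k{\left(V \right)} = 1$
$N = -308$ ($N = 4 - 312 = -308$)
$f{\left(O \right)} = - \frac{9}{8} + \frac{O \left(-308 + O\right)}{4}$ ($f{\left(O \right)} = - \frac{9}{8} + \frac{\left(O + O\right) \left(O - 308\right)}{8} = - \frac{9}{8} + \frac{2 O \left(-308 + O\right)}{8} = - \frac{9}{8} + \frac{O \left(-308 + O\right)}{4}$)
$\left(226301 + f{\left(-524 \right)}\right) + k{\left(-288 \right)} = \left(226301 - \left(- \frac{322775}{8} - 68644\right)\right) + 1 = \left(226301 + \left(- \frac{9}{8} + 40348 + \frac{1}{4} \cdot 274576\right)\right) + 1 = \left(226301 + \left(- \frac{9}{8} + 40348 + 68644\right)\right) + 1 = \left(226301 + \frac{871927}{8}\right) + 1 = \frac{2682335}{8} + 1 = \frac{2682343}{8}$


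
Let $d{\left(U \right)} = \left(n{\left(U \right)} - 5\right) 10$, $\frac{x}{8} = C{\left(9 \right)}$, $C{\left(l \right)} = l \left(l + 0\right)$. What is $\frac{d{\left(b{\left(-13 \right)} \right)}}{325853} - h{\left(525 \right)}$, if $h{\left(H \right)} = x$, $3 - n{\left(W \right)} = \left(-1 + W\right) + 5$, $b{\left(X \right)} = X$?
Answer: $- \frac{211152674}{325853} \approx -648.0$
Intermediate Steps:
$n{\left(W \right)} = -1 - W$ ($n{\left(W \right)} = 3 - \left(\left(-1 + W\right) + 5\right) = 3 - \left(4 + W\right) = -1 - W$)
$C{\left(l \right)} = l^{2}$ ($C{\left(l \right)} = l l = l^{2}$)
$x = 648$ ($x = 8 \cdot 9^{2} = 8 \cdot 81 = 648$)
$h{\left(H \right)} = 648$
$d{\left(U \right)} = -60 - 10 U$ ($d{\left(U \right)} = \left(\left(-1 - U\right) - 5\right) 10 = \left(-6 - U\right) 10 = -60 - 10 U$)
$\frac{d{\left(b{\left(-13 \right)} \right)}}{325853} - h{\left(525 \right)} = \frac{-60 - -130}{325853} - 648 = \left(-60 + 130\right) \frac{1}{325853} - 648 = 70 \cdot \frac{1}{325853} - 648 = \frac{70}{325853} - 648 = - \frac{211152674}{325853}$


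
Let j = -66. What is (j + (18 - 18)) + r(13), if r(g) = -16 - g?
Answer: -95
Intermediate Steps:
(j + (18 - 18)) + r(13) = (-66 + (18 - 18)) + (-16 - 1*13) = (-66 + 0) + (-16 - 13) = -66 - 29 = -95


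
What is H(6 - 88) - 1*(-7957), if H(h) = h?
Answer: 7875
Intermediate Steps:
H(6 - 88) - 1*(-7957) = (6 - 88) - 1*(-7957) = -82 + 7957 = 7875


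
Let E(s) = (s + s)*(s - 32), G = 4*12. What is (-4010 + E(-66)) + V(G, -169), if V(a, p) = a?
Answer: 8974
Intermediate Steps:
G = 48
E(s) = 2*s*(-32 + s) (E(s) = (2*s)*(-32 + s) = 2*s*(-32 + s))
(-4010 + E(-66)) + V(G, -169) = (-4010 + 2*(-66)*(-32 - 66)) + 48 = (-4010 + 2*(-66)*(-98)) + 48 = (-4010 + 12936) + 48 = 8926 + 48 = 8974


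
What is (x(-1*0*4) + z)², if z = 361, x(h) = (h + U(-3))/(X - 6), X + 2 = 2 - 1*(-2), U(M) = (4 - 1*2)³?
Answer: 128881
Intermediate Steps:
U(M) = 8 (U(M) = (4 - 2)³ = 2³ = 8)
X = 2 (X = -2 + (2 - 1*(-2)) = -2 + (2 + 2) = -2 + 4 = 2)
x(h) = -2 - h/4 (x(h) = (h + 8)/(2 - 6) = (8 + h)/(-4) = (8 + h)*(-¼) = -2 - h/4)
(x(-1*0*4) + z)² = ((-2 - (-1*0)*4/4) + 361)² = ((-2 - 0*4) + 361)² = ((-2 - ¼*0) + 361)² = ((-2 + 0) + 361)² = (-2 + 361)² = 359² = 128881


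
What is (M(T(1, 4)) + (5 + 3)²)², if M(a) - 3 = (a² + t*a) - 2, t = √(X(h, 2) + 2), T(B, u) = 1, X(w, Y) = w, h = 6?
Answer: 4364 + 264*√2 ≈ 4737.4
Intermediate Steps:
t = 2*√2 (t = √(6 + 2) = √8 = 2*√2 ≈ 2.8284)
M(a) = 1 + a² + 2*a*√2 (M(a) = 3 + ((a² + (2*√2)*a) - 2) = 3 + ((a² + 2*a*√2) - 2) = 3 + (-2 + a² + 2*a*√2) = 1 + a² + 2*a*√2)
(M(T(1, 4)) + (5 + 3)²)² = ((1 + 1² + 2*1*√2) + (5 + 3)²)² = ((1 + 1 + 2*√2) + 8²)² = ((2 + 2*√2) + 64)² = (66 + 2*√2)²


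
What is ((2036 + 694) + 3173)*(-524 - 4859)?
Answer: -31775849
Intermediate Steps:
((2036 + 694) + 3173)*(-524 - 4859) = (2730 + 3173)*(-5383) = 5903*(-5383) = -31775849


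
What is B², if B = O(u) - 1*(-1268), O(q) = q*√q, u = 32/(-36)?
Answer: 1172103184/729 - 40576*I*√2/27 ≈ 1.6078e+6 - 2125.3*I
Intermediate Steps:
u = -8/9 (u = 32*(-1/36) = -8/9 ≈ -0.88889)
O(q) = q^(3/2)
B = 1268 - 16*I*√2/27 (B = (-8/9)^(3/2) - 1*(-1268) = -16*I*√2/27 + 1268 = 1268 - 16*I*√2/27 ≈ 1268.0 - 0.83805*I)
B² = (1268 - 16*I*√2/27)²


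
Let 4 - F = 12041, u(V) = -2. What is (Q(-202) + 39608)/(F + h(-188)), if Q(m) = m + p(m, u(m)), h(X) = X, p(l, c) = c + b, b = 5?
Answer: -39409/12225 ≈ -3.2236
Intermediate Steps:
p(l, c) = 5 + c (p(l, c) = c + 5 = 5 + c)
F = -12037 (F = 4 - 1*12041 = 4 - 12041 = -12037)
Q(m) = 3 + m (Q(m) = m + (5 - 2) = m + 3 = 3 + m)
(Q(-202) + 39608)/(F + h(-188)) = ((3 - 202) + 39608)/(-12037 - 188) = (-199 + 39608)/(-12225) = 39409*(-1/12225) = -39409/12225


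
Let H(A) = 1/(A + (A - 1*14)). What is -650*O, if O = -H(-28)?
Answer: -65/7 ≈ -9.2857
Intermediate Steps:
H(A) = 1/(-14 + 2*A) (H(A) = 1/(A + (A - 14)) = 1/(A + (-14 + A)) = 1/(-14 + 2*A))
O = 1/70 (O = -1/(2*(-7 - 28)) = -1/(2*(-35)) = -(-1)/(2*35) = -1*(-1/70) = 1/70 ≈ 0.014286)
-650*O = -650*1/70 = -65/7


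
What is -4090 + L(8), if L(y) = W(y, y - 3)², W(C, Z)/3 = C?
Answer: -3514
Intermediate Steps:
W(C, Z) = 3*C
L(y) = 9*y² (L(y) = (3*y)² = 9*y²)
-4090 + L(8) = -4090 + 9*8² = -4090 + 9*64 = -4090 + 576 = -3514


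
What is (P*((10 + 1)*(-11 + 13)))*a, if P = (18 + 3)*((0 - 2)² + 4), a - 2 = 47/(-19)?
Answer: -33264/19 ≈ -1750.7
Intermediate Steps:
a = -9/19 (a = 2 + 47/(-19) = 2 + 47*(-1/19) = 2 - 47/19 = -9/19 ≈ -0.47368)
P = 168 (P = 21*((-2)² + 4) = 21*(4 + 4) = 21*8 = 168)
(P*((10 + 1)*(-11 + 13)))*a = (168*((10 + 1)*(-11 + 13)))*(-9/19) = (168*(11*2))*(-9/19) = (168*22)*(-9/19) = 3696*(-9/19) = -33264/19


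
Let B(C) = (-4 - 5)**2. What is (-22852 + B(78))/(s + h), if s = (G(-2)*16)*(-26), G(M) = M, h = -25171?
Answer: 3253/3477 ≈ 0.93558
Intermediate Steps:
B(C) = 81 (B(C) = (-9)**2 = 81)
s = 832 (s = -2*16*(-26) = -32*(-26) = 832)
(-22852 + B(78))/(s + h) = (-22852 + 81)/(832 - 25171) = -22771/(-24339) = -22771*(-1/24339) = 3253/3477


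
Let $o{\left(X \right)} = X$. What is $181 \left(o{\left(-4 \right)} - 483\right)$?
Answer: $-88147$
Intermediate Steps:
$181 \left(o{\left(-4 \right)} - 483\right) = 181 \left(-4 - 483\right) = 181 \left(-487\right) = -88147$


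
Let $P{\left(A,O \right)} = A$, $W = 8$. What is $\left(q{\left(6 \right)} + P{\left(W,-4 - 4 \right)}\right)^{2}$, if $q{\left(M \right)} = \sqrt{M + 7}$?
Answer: $\left(8 + \sqrt{13}\right)^{2} \approx 134.69$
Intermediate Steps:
$q{\left(M \right)} = \sqrt{7 + M}$
$\left(q{\left(6 \right)} + P{\left(W,-4 - 4 \right)}\right)^{2} = \left(\sqrt{7 + 6} + 8\right)^{2} = \left(\sqrt{13} + 8\right)^{2} = \left(8 + \sqrt{13}\right)^{2}$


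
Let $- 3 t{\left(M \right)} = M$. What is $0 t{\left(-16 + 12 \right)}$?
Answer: $0$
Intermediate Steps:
$t{\left(M \right)} = - \frac{M}{3}$
$0 t{\left(-16 + 12 \right)} = 0 \left(- \frac{-16 + 12}{3}\right) = 0 \left(\left(- \frac{1}{3}\right) \left(-4\right)\right) = 0 \cdot \frac{4}{3} = 0$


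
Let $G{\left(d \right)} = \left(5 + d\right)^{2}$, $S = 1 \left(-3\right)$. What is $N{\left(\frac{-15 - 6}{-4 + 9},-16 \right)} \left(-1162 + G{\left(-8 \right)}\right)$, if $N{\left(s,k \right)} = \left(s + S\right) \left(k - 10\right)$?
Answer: $- \frac{1079208}{5} \approx -2.1584 \cdot 10^{5}$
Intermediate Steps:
$S = -3$
$N{\left(s,k \right)} = \left(-10 + k\right) \left(-3 + s\right)$ ($N{\left(s,k \right)} = \left(s - 3\right) \left(k - 10\right) = \left(-3 + s\right) \left(-10 + k\right) = \left(-10 + k\right) \left(-3 + s\right)$)
$N{\left(\frac{-15 - 6}{-4 + 9},-16 \right)} \left(-1162 + G{\left(-8 \right)}\right) = \left(30 - 10 \frac{-15 - 6}{-4 + 9} - -48 - 16 \frac{-15 - 6}{-4 + 9}\right) \left(-1162 + \left(5 - 8\right)^{2}\right) = \left(30 - 10 \left(- \frac{21}{5}\right) + 48 - 16 \left(- \frac{21}{5}\right)\right) \left(-1162 + \left(-3\right)^{2}\right) = \left(30 - 10 \left(\left(-21\right) \frac{1}{5}\right) + 48 - 16 \left(\left(-21\right) \frac{1}{5}\right)\right) \left(-1162 + 9\right) = \left(30 - -42 + 48 - - \frac{336}{5}\right) \left(-1153\right) = \left(30 + 42 + 48 + \frac{336}{5}\right) \left(-1153\right) = \frac{936}{5} \left(-1153\right) = - \frac{1079208}{5}$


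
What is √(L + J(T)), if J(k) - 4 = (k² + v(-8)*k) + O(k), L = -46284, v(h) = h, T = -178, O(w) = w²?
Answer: 4*√1157 ≈ 136.06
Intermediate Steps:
J(k) = 4 - 8*k + 2*k² (J(k) = 4 + ((k² - 8*k) + k²) = 4 + (-8*k + 2*k²) = 4 - 8*k + 2*k²)
√(L + J(T)) = √(-46284 + (4 - 8*(-178) + 2*(-178)²)) = √(-46284 + (4 + 1424 + 2*31684)) = √(-46284 + (4 + 1424 + 63368)) = √(-46284 + 64796) = √18512 = 4*√1157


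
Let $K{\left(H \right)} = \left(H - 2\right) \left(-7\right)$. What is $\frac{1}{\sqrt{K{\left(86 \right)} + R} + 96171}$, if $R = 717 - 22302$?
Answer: $\frac{32057}{3082961138} - \frac{i \sqrt{22173}}{9248883414} \approx 1.0398 \cdot 10^{-5} - 1.61 \cdot 10^{-8} i$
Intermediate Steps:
$K{\left(H \right)} = 14 - 7 H$ ($K{\left(H \right)} = \left(-2 + H\right) \left(-7\right) = 14 - 7 H$)
$R = -21585$ ($R = 717 - 22302 = -21585$)
$\frac{1}{\sqrt{K{\left(86 \right)} + R} + 96171} = \frac{1}{\sqrt{\left(14 - 602\right) - 21585} + 96171} = \frac{1}{\sqrt{-588 - 21585} + 96171} = \frac{1}{\sqrt{-22173} + 96171} = \frac{1}{i \sqrt{22173} + 96171} = \frac{1}{96171 + i \sqrt{22173}}$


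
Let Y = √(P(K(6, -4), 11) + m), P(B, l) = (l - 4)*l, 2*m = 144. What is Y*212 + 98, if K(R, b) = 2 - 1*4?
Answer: 98 + 212*√149 ≈ 2685.8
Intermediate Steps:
m = 72 (m = (½)*144 = 72)
K(R, b) = -2 (K(R, b) = 2 - 4 = -2)
P(B, l) = l*(-4 + l) (P(B, l) = (-4 + l)*l = l*(-4 + l))
Y = √149 (Y = √(11*(-4 + 11) + 72) = √(11*7 + 72) = √(77 + 72) = √149 ≈ 12.207)
Y*212 + 98 = √149*212 + 98 = 212*√149 + 98 = 98 + 212*√149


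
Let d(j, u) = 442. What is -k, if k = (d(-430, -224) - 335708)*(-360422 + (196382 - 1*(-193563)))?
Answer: 9898058118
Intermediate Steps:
k = -9898058118 (k = (442 - 335708)*(-360422 + (196382 - 1*(-193563))) = -335266*(-360422 + (196382 + 193563)) = -335266*(-360422 + 389945) = -335266*29523 = -9898058118)
-k = -1*(-9898058118) = 9898058118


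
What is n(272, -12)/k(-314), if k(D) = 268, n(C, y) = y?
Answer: -3/67 ≈ -0.044776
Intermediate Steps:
n(272, -12)/k(-314) = -12/268 = -12*1/268 = -3/67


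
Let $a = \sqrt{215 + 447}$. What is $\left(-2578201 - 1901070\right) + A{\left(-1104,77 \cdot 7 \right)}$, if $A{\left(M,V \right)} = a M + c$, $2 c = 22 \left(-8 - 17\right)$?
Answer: $-4479546 - 1104 \sqrt{662} \approx -4.508 \cdot 10^{6}$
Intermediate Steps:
$a = \sqrt{662} \approx 25.729$
$c = -275$ ($c = \frac{22 \left(-8 - 17\right)}{2} = \frac{22 \left(-25\right)}{2} = \frac{1}{2} \left(-550\right) = -275$)
$A{\left(M,V \right)} = -275 + M \sqrt{662}$ ($A{\left(M,V \right)} = \sqrt{662} M - 275 = M \sqrt{662} - 275 = -275 + M \sqrt{662}$)
$\left(-2578201 - 1901070\right) + A{\left(-1104,77 \cdot 7 \right)} = \left(-2578201 - 1901070\right) - \left(275 + 1104 \sqrt{662}\right) = -4479271 - \left(275 + 1104 \sqrt{662}\right) = -4479546 - 1104 \sqrt{662}$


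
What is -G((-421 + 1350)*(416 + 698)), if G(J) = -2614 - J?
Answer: 1037520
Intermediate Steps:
-G((-421 + 1350)*(416 + 698)) = -(-2614 - (-421 + 1350)*(416 + 698)) = -(-2614 - 929*1114) = -(-2614 - 1*1034906) = -(-2614 - 1034906) = -1*(-1037520) = 1037520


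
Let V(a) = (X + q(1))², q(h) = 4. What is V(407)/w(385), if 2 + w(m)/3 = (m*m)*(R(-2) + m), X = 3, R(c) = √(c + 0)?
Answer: 2796264527/9769930205776137 - 7263025*I*√2/9769930205776137 ≈ 2.8621e-7 - 1.0513e-9*I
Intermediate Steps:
R(c) = √c
w(m) = -6 + 3*m²*(m + I*√2) (w(m) = -6 + 3*((m*m)*(√(-2) + m)) = -6 + 3*(m²*(I*√2 + m)) = -6 + 3*(m²*(m + I*√2)) = -6 + 3*m²*(m + I*√2))
V(a) = 49 (V(a) = (3 + 4)² = 7² = 49)
V(407)/w(385) = 49/(-6 + 3*385³ + 3*I*√2*385²) = 49/(-6 + 3*57066625 + 3*I*√2*148225) = 49/(-6 + 171199875 + 444675*I*√2) = 49/(171199869 + 444675*I*√2)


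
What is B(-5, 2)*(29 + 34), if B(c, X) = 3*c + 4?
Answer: -693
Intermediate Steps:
B(c, X) = 4 + 3*c
B(-5, 2)*(29 + 34) = (4 + 3*(-5))*(29 + 34) = (4 - 15)*63 = -11*63 = -693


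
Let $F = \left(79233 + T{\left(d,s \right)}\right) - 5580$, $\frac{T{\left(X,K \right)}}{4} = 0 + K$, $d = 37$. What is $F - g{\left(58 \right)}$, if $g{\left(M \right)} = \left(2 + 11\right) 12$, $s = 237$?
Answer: $74445$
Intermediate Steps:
$T{\left(X,K \right)} = 4 K$ ($T{\left(X,K \right)} = 4 \left(0 + K\right) = 4 K$)
$g{\left(M \right)} = 156$ ($g{\left(M \right)} = 13 \cdot 12 = 156$)
$F = 74601$ ($F = \left(79233 + 4 \cdot 237\right) - 5580 = \left(79233 + 948\right) - 5580 = 80181 - 5580 = 74601$)
$F - g{\left(58 \right)} = 74601 - 156 = 74445$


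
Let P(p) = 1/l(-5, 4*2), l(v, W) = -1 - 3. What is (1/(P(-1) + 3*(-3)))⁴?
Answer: 256/1874161 ≈ 0.00013659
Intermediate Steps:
l(v, W) = -4
P(p) = -¼ (P(p) = 1/(-4) = -¼)
(1/(P(-1) + 3*(-3)))⁴ = (1/(-¼ + 3*(-3)))⁴ = (1/(-¼ - 9))⁴ = (1/(-37/4))⁴ = (-4/37)⁴ = 256/1874161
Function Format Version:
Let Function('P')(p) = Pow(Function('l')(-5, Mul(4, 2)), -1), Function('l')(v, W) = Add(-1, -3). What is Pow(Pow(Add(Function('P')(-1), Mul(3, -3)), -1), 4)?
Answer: Rational(256, 1874161) ≈ 0.00013659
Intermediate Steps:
Function('l')(v, W) = -4
Function('P')(p) = Rational(-1, 4) (Function('P')(p) = Pow(-4, -1) = Rational(-1, 4))
Pow(Pow(Add(Function('P')(-1), Mul(3, -3)), -1), 4) = Pow(Pow(Add(Rational(-1, 4), Mul(3, -3)), -1), 4) = Pow(Pow(Add(Rational(-1, 4), -9), -1), 4) = Pow(Pow(Rational(-37, 4), -1), 4) = Pow(Rational(-4, 37), 4) = Rational(256, 1874161)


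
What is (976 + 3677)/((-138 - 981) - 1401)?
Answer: -517/280 ≈ -1.8464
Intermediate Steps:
(976 + 3677)/((-138 - 981) - 1401) = 4653/(-1119 - 1401) = 4653/(-2520) = 4653*(-1/2520) = -517/280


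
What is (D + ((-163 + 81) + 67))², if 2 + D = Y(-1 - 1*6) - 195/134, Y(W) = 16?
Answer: 108241/17956 ≈ 6.0281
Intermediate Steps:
D = 1681/134 (D = -2 + (16 - 195/134) = -2 + 1949/134 = 1681/134 ≈ 12.545)
(D + ((-163 + 81) + 67))² = (1681/134 + ((-163 + 81) + 67))² = (1681/134 + (-82 + 67))² = (1681/134 - 15)² = (-329/134)² = 108241/17956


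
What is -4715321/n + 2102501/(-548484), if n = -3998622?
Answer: -970138105043/365530031508 ≈ -2.6541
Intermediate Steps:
-4715321/n + 2102501/(-548484) = -4715321/(-3998622) + 2102501/(-548484) = -4715321*(-1/3998622) + 2102501*(-1/548484) = 4715321/3998622 - 2102501/548484 = -970138105043/365530031508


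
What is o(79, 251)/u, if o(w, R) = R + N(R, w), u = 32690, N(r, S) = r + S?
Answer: 83/4670 ≈ 0.017773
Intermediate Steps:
N(r, S) = S + r
o(w, R) = w + 2*R (o(w, R) = R + (w + R) = R + (R + w) = w + 2*R)
o(79, 251)/u = (79 + 2*251)/32690 = (79 + 502)*(1/32690) = 581*(1/32690) = 83/4670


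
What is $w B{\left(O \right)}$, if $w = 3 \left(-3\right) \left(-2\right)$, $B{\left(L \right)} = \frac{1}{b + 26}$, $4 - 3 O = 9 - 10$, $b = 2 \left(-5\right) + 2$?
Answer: $1$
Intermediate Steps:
$b = -8$ ($b = -10 + 2 = -8$)
$O = \frac{5}{3}$ ($O = \frac{4}{3} - \frac{9 - 10}{3} = \frac{4}{3} - - \frac{1}{3} = \frac{4}{3} + \frac{1}{3} = \frac{5}{3} \approx 1.6667$)
$B{\left(L \right)} = \frac{1}{18}$ ($B{\left(L \right)} = \frac{1}{-8 + 26} = \frac{1}{18}$)
$w = 18$ ($w = \left(-9\right) \left(-2\right) = 18$)
$w B{\left(O \right)} = 18 \cdot \frac{1}{18} = 1$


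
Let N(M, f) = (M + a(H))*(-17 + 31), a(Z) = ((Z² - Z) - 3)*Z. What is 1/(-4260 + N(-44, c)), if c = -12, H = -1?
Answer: -1/4862 ≈ -0.00020568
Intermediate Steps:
a(Z) = Z*(-3 + Z² - Z) (a(Z) = (-3 + Z² - Z)*Z = Z*(-3 + Z² - Z))
N(M, f) = 14 + 14*M (N(M, f) = (M - (-3 + (-1)² - 1*(-1)))*(-17 + 31) = (M - (-3 + 1 + 1))*14 = (M - 1*(-1))*14 = (M + 1)*14 = (1 + M)*14 = 14 + 14*M)
1/(-4260 + N(-44, c)) = 1/(-4260 + (14 + 14*(-44))) = 1/(-4260 + (14 - 616)) = 1/(-4260 - 602) = 1/(-4862) = -1/4862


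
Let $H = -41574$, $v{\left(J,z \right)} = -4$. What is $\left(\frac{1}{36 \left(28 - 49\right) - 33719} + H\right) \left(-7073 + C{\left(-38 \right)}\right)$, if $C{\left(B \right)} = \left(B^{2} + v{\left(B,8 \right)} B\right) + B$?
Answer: $\frac{1580889807053}{6895} \approx 2.2928 \cdot 10^{8}$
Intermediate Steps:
$C{\left(B \right)} = B^{2} - 3 B$ ($C{\left(B \right)} = \left(B^{2} - 4 B\right) + B = B^{2} - 3 B$)
$\left(\frac{1}{36 \left(28 - 49\right) - 33719} + H\right) \left(-7073 + C{\left(-38 \right)}\right) = \left(\frac{1}{36 \left(28 - 49\right) - 33719} - 41574\right) \left(-7073 - 38 \left(-3 - 38\right)\right) = \left(\frac{1}{36 \left(-21\right) - 33719} - 41574\right) \left(-7073 - -1558\right) = \left(\frac{1}{-756 - 33719} - 41574\right) \left(-7073 + 1558\right) = \left(\frac{1}{-34475} - 41574\right) \left(-5515\right) = \left(- \frac{1}{34475} - 41574\right) \left(-5515\right) = \left(- \frac{1433263651}{34475}\right) \left(-5515\right) = \frac{1580889807053}{6895}$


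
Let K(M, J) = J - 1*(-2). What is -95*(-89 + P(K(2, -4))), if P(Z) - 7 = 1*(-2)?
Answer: 7980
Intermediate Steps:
K(M, J) = 2 + J (K(M, J) = J + 2 = 2 + J)
P(Z) = 5 (P(Z) = 7 + 1*(-2) = 7 - 2 = 5)
-95*(-89 + P(K(2, -4))) = -95*(-89 + 5) = -95*(-84) = 7980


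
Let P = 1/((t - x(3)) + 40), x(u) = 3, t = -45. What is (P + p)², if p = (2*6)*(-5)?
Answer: 231361/64 ≈ 3615.0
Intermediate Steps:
p = -60 (p = 12*(-5) = -60)
P = -⅛ (P = 1/((-45 - 1*3) + 40) = 1/((-45 - 3) + 40) = 1/(-48 + 40) = 1/(-8) = -⅛ ≈ -0.12500)
(P + p)² = (-⅛ - 60)² = (-481/8)² = 231361/64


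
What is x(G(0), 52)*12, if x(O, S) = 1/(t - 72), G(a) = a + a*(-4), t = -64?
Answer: -3/34 ≈ -0.088235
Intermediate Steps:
G(a) = -3*a (G(a) = a - 4*a = -3*a)
x(O, S) = -1/136 (x(O, S) = 1/(-64 - 72) = 1/(-136) = -1/136)
x(G(0), 52)*12 = -1/136*12 = -3/34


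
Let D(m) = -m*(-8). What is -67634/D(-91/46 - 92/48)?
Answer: 2333373/1075 ≈ 2170.6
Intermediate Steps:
D(m) = 8*m (D(m) = -(-8)*m = 8*m)
-67634/D(-91/46 - 92/48) = -67634*1/(8*(-91/46 - 92/48)) = -67634*1/(8*(-91*1/46 - 92*1/48)) = -67634*1/(8*(-91/46 - 23/12)) = -67634/(8*(-1075/276)) = -67634/(-2150/69) = -67634*(-69/2150) = 2333373/1075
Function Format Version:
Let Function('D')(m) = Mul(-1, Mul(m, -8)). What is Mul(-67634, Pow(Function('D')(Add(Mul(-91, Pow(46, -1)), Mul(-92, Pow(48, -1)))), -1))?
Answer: Rational(2333373, 1075) ≈ 2170.6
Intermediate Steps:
Function('D')(m) = Mul(8, m) (Function('D')(m) = Mul(-1, Mul(-8, m)) = Mul(8, m))
Mul(-67634, Pow(Function('D')(Add(Mul(-91, Pow(46, -1)), Mul(-92, Pow(48, -1)))), -1)) = Mul(-67634, Pow(Mul(8, Add(Mul(-91, Pow(46, -1)), Mul(-92, Pow(48, -1)))), -1)) = Mul(-67634, Pow(Mul(8, Add(Mul(-91, Rational(1, 46)), Mul(-92, Rational(1, 48)))), -1)) = Mul(-67634, Pow(Mul(8, Add(Rational(-91, 46), Rational(-23, 12))), -1)) = Mul(-67634, Pow(Mul(8, Rational(-1075, 276)), -1)) = Mul(-67634, Pow(Rational(-2150, 69), -1)) = Mul(-67634, Rational(-69, 2150)) = Rational(2333373, 1075)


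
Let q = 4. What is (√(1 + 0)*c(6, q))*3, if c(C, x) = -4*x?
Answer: -48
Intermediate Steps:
(√(1 + 0)*c(6, q))*3 = (√(1 + 0)*(-4*4))*3 = (√1*(-16))*3 = (1*(-16))*3 = -16*3 = -48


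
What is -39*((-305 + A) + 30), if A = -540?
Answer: 31785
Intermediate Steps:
-39*((-305 + A) + 30) = -39*((-305 - 540) + 30) = -39*(-845 + 30) = -39*(-815) = 31785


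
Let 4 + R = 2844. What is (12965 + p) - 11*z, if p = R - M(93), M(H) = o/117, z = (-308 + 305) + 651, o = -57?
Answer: 338422/39 ≈ 8677.5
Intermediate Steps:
z = 648 (z = -3 + 651 = 648)
M(H) = -19/39 (M(H) = -57/117 = -57*1/117 = -19/39)
R = 2840 (R = -4 + 2844 = 2840)
p = 110779/39 (p = 2840 - 1*(-19/39) = 2840 + 19/39 = 110779/39 ≈ 2840.5)
(12965 + p) - 11*z = (12965 + 110779/39) - 11*648 = 616414/39 - 7128 = 338422/39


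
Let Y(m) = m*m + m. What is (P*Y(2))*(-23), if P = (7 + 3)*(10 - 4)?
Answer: -8280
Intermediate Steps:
P = 60 (P = 10*6 = 60)
Y(m) = m + m² (Y(m) = m² + m = m + m²)
(P*Y(2))*(-23) = (60*(2*(1 + 2)))*(-23) = (60*(2*3))*(-23) = (60*6)*(-23) = 360*(-23) = -8280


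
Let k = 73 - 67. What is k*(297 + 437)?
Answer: 4404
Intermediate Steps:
k = 6
k*(297 + 437) = 6*(297 + 437) = 6*734 = 4404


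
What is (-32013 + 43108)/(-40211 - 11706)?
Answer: -11095/51917 ≈ -0.21371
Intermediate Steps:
(-32013 + 43108)/(-40211 - 11706) = 11095/(-51917) = 11095*(-1/51917) = -11095/51917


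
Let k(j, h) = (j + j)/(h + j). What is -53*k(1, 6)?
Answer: -106/7 ≈ -15.143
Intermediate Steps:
k(j, h) = 2*j/(h + j) (k(j, h) = (2*j)/(h + j) = 2*j/(h + j))
-53*k(1, 6) = -106/(6 + 1) = -106/7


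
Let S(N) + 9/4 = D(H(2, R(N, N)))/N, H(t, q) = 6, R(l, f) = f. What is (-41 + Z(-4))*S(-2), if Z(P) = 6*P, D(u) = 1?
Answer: 715/4 ≈ 178.75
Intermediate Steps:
S(N) = -9/4 + 1/N
(-41 + Z(-4))*S(-2) = (-41 + 6*(-4))*(-9/4 + 1/(-2)) = (-41 - 24)*(-9/4 - ½) = -65*(-11/4) = 715/4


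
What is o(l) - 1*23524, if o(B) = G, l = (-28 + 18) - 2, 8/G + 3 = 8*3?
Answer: -493996/21 ≈ -23524.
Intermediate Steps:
G = 8/21 (G = 8/(-3 + 8*3) = 8/(-3 + 24) = 8/21 ≈ 0.38095)
l = -12 (l = -10 - 2 = -12)
o(B) = 8/21
o(l) - 1*23524 = 8/21 - 1*23524 = 8/21 - 23524 = -493996/21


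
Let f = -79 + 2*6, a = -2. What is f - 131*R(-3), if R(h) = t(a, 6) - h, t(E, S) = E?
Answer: -198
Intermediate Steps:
R(h) = -2 - h
f = -67 (f = -79 + 12 = -67)
f - 131*R(-3) = -67 - 131*(-2 - 1*(-3)) = -67 - 131*(-2 + 3) = -67 - 131*1 = -67 - 131 = -198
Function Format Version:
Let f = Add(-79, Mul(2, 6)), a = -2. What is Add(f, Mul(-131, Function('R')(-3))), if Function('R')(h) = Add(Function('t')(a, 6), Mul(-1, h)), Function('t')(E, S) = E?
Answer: -198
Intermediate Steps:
Function('R')(h) = Add(-2, Mul(-1, h))
f = -67 (f = Add(-79, 12) = -67)
Add(f, Mul(-131, Function('R')(-3))) = Add(-67, Mul(-131, Add(-2, Mul(-1, -3)))) = Add(-67, Mul(-131, Add(-2, 3))) = Add(-67, Mul(-131, 1)) = Add(-67, -131) = -198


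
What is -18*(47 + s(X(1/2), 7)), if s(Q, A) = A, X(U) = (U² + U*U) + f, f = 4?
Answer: -972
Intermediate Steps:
X(U) = 4 + 2*U² (X(U) = (U² + U*U) + 4 = (U² + U²) + 4 = 2*U² + 4 = 4 + 2*U²)
-18*(47 + s(X(1/2), 7)) = -18*(47 + 7) = -18*54 = -972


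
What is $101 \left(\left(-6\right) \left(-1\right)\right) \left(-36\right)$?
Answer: $-21816$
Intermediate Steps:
$101 \left(\left(-6\right) \left(-1\right)\right) \left(-36\right) = 101 \cdot 6 \left(-36\right) = 606 \left(-36\right) = -21816$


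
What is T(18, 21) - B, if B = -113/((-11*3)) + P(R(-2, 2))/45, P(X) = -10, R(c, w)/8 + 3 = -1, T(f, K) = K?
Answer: 1762/99 ≈ 17.798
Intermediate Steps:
R(c, w) = -32 (R(c, w) = -24 + 8*(-1) = -24 - 8 = -32)
B = 317/99 (B = -113/((-11*3)) - 10/45 = -113/(-33) - 10*1/45 = -113*(-1/33) - 2/9 = 113/33 - 2/9 = 317/99 ≈ 3.2020)
T(18, 21) - B = 21 - 1*317/99 = 21 - 317/99 = 1762/99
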